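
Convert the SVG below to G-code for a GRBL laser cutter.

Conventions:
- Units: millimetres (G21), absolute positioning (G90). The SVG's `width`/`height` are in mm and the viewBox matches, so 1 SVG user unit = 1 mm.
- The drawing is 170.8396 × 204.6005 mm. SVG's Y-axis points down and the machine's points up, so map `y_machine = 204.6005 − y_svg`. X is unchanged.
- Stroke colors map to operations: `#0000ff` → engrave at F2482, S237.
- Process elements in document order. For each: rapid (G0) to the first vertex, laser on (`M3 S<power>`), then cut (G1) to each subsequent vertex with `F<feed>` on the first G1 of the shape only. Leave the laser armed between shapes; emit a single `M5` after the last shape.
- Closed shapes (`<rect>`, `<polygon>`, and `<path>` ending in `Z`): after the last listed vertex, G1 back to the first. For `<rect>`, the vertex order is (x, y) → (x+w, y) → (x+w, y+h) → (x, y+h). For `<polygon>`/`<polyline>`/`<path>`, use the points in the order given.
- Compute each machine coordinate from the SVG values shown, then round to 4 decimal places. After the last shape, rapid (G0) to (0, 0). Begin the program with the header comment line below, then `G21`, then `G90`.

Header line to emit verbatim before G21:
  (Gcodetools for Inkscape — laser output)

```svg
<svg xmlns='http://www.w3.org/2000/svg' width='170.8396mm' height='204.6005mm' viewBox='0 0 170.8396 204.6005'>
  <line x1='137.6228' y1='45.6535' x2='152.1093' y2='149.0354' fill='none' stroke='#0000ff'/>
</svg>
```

(Gcodetools for Inkscape — laser output)
G21
G90
G0 X137.6228 Y158.9470
M3 S237
G1 X152.1093 Y55.5651 F2482
M5
G0 X0.0000 Y0.0000

Since the viewBox matches the mm dimensions, user units are millimetres directly. The only transform is the Y-flip y_m = 204.6005 − y_svg.

Shape 1 is a line segment drawn with `<line>`. Its stroke #0000ff means engrave at S237, F2482. After flipping Y the toolpath is (137.6228,158.9470) → (152.1093,55.5651).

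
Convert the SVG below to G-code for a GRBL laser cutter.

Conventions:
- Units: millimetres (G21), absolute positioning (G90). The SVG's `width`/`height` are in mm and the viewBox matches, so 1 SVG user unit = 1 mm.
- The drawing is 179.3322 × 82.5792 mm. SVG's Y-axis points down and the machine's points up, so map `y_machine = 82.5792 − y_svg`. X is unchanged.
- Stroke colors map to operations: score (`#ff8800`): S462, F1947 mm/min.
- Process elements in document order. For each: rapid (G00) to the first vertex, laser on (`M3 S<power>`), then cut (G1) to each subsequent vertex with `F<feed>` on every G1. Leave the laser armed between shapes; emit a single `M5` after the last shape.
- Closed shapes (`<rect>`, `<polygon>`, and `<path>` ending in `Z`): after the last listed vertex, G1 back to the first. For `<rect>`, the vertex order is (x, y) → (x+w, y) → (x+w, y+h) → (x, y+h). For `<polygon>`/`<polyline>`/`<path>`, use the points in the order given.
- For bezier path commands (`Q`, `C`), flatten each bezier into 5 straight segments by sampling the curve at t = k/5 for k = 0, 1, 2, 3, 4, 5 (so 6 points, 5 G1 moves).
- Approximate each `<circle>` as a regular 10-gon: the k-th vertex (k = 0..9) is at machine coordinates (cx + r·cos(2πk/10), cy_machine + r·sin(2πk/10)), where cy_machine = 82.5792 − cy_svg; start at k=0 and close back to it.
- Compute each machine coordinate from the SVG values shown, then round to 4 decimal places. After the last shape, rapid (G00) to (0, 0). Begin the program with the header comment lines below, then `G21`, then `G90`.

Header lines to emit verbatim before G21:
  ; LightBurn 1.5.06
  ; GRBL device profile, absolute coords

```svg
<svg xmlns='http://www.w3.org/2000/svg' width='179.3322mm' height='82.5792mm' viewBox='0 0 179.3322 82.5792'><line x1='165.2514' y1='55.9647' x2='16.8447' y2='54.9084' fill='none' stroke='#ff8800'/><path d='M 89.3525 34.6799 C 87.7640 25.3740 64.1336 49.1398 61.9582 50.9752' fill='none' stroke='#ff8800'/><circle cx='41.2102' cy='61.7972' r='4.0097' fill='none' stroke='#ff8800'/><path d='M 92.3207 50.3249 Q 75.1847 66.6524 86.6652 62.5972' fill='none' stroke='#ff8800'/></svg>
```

; LightBurn 1.5.06
; GRBL device profile, absolute coords
G21
G90
G00 X165.2514 Y26.6145
M3 S462
G1 X16.8447 Y27.6708 F1947
G00 X89.3525 Y47.8993
M3 S462
G1 X86.1023 Y49.9543 F1947
G1 X79.6500 Y46.7121 F1947
G1 X72.0833 Y40.8129 F1947
G1 X65.4901 Y34.8969 F1947
G1 X61.9582 Y31.6040 F1947
G00 X45.2199 Y20.7820
M3 S462
G1 X44.4541 Y23.1388 F1947
G1 X42.4493 Y24.5955 F1947
G1 X39.9711 Y24.5955 F1947
G1 X37.9663 Y23.1388 F1947
G1 X37.2005 Y20.7820 F1947
G1 X37.9663 Y18.4252 F1947
G1 X39.9711 Y16.9685 F1947
G1 X42.4493 Y16.9685 F1947
G1 X44.4541 Y18.4252 F1947
G1 X45.2199 Y20.7820 F1947
G00 X92.3207 Y32.2543
M3 S462
G1 X86.6110 Y26.5386 F1947
G1 X83.1905 Y22.4535 F1947
G1 X82.0594 Y19.9991 F1947
G1 X83.2177 Y19.1752 F1947
G1 X86.6652 Y19.9820 F1947
M5
G00 X0.0000 Y0.0000

1 u = 1 mm; y_m = 82.5792 − y.

[1] `<line>` line segment, #ff8800→score S462 F1947: (165.2514,26.6145) → (16.8447,27.6708)

[2] `<path>` cubic bezier, #ff8800→score S462 F1947: (89.3525,47.8993) → (86.1023,49.9543) → (79.6500,46.7121) → (72.0833,40.8129) → (65.4901,34.8969) → (61.9582,31.6040)

[3] `<circle>` circle, #ff8800→score S462 F1947: (45.2199,20.7820) → (44.4541,23.1388) → (42.4493,24.5955) → (39.9711,24.5955) → (37.9663,23.1388) → (37.2005,20.7820) → (37.9663,18.4252) → (39.9711,16.9685) → (42.4493,16.9685) → (44.4541,18.4252) → (45.2199,20.7820) (closed)

[4] `<path>` quadratic bezier, #ff8800→score S462 F1947: (92.3207,32.2543) → (86.6110,26.5386) → (83.1905,22.4535) → (82.0594,19.9991) → (83.2177,19.1752) → (86.6652,19.9820)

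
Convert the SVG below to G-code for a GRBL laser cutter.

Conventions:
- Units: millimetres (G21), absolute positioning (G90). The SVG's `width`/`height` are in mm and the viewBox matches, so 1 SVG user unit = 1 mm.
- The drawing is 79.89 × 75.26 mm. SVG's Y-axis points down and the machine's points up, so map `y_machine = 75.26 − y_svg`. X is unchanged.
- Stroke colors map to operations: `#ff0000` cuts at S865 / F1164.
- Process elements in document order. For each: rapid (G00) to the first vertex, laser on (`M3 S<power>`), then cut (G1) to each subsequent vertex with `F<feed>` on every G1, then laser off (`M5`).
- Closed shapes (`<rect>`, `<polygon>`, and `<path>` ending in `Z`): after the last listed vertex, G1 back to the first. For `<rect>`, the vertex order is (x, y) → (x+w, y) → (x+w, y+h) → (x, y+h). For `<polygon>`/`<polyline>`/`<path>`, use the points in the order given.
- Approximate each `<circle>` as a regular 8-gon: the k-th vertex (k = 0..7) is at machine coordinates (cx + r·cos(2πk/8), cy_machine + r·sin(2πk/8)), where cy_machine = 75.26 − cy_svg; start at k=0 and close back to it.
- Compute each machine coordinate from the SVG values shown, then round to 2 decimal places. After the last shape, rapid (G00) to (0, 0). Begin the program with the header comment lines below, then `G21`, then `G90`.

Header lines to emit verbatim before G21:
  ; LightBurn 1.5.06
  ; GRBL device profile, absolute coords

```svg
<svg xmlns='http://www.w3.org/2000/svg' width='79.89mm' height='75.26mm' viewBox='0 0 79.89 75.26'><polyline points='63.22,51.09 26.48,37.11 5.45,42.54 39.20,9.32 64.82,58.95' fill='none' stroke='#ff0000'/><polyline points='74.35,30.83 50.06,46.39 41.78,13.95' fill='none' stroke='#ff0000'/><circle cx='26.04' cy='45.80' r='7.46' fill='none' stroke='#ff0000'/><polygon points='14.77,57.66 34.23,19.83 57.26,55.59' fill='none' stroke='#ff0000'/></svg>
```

1 u = 1 mm; y_m = 75.26 − y.

[1] `<polyline>` open polyline, #ff0000→cut S865 F1164: (63.22,24.17) → (26.48,38.15) → (5.45,32.72) → (39.20,65.94) → (64.82,16.31)

[2] `<polyline>` open polyline, #ff0000→cut S865 F1164: (74.35,44.43) → (50.06,28.87) → (41.78,61.31)

[3] `<circle>` circle, #ff0000→cut S865 F1164: (33.50,29.46) → (31.32,34.74) → (26.04,36.92) → (20.76,34.74) → (18.58,29.46) → (20.76,24.18) → (26.04,22.00) → (31.32,24.18) → (33.50,29.46) (closed)

[4] `<polygon>` regular polygon, #ff0000→cut S865 F1164: (14.77,17.60) → (34.23,55.43) → (57.26,19.67) → (14.77,17.60) (closed)

; LightBurn 1.5.06
; GRBL device profile, absolute coords
G21
G90
G00 X63.22 Y24.17
M3 S865
G1 X26.48 Y38.15 F1164
G1 X5.45 Y32.72 F1164
G1 X39.20 Y65.94 F1164
G1 X64.82 Y16.31 F1164
M5
G00 X74.35 Y44.43
M3 S865
G1 X50.06 Y28.87 F1164
G1 X41.78 Y61.31 F1164
M5
G00 X33.50 Y29.46
M3 S865
G1 X31.32 Y34.74 F1164
G1 X26.04 Y36.92 F1164
G1 X20.76 Y34.74 F1164
G1 X18.58 Y29.46 F1164
G1 X20.76 Y24.18 F1164
G1 X26.04 Y22.00 F1164
G1 X31.32 Y24.18 F1164
G1 X33.50 Y29.46 F1164
M5
G00 X14.77 Y17.60
M3 S865
G1 X34.23 Y55.43 F1164
G1 X57.26 Y19.67 F1164
G1 X14.77 Y17.60 F1164
M5
G00 X0.00 Y0.00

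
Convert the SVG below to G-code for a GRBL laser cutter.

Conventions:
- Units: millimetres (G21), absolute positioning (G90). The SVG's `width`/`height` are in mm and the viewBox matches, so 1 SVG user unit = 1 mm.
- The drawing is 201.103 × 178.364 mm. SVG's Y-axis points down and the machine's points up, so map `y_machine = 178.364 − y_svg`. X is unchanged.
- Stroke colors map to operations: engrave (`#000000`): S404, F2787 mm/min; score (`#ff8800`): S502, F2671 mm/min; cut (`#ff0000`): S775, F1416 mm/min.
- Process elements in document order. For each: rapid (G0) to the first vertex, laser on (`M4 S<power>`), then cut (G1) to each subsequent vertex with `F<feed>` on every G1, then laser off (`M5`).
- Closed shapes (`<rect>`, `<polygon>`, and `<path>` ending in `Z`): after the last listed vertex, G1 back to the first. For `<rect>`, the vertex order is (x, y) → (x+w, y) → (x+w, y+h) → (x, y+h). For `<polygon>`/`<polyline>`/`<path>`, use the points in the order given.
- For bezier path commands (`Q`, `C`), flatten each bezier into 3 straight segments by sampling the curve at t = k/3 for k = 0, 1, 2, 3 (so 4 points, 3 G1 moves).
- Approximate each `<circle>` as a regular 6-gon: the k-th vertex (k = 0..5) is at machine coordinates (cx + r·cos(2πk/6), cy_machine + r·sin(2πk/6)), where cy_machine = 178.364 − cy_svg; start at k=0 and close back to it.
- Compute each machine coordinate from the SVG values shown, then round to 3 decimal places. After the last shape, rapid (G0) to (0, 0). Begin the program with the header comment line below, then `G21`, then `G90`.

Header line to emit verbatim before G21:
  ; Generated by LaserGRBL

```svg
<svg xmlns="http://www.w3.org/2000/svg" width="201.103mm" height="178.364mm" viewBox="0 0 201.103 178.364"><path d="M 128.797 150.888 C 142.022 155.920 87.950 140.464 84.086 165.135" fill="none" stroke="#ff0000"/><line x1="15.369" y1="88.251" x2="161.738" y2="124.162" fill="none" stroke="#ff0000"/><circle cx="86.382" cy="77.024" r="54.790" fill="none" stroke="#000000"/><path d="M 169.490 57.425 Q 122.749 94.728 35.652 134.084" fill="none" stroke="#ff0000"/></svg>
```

1 u = 1 mm; y_m = 178.364 − y.

[1] `<path>` cubic bezier, #ff0000→cut S775 F1416: (128.797,27.476) → (123.942,27.028) → (100.334,26.769) → (84.086,13.229)

[2] `<line>` line segment, #ff0000→cut S775 F1416: (15.369,90.113) → (161.738,54.202)

[3] `<circle>` circle, #000000→engrave S404 F2787: (141.172,101.340) → (113.777,148.790) → (58.987,148.790) → (31.592,101.340) → (58.987,53.890) → (113.777,53.890) → (141.172,101.340) (closed)

[4] `<path>` quadratic bezier, #ff0000→cut S775 F1416: (169.490,120.939) → (133.845,95.842) → (89.233,70.289) → (35.652,44.280)

; Generated by LaserGRBL
G21
G90
G0 X128.797 Y27.476
M4 S775
G1 X123.942 Y27.028 F1416
G1 X100.334 Y26.769 F1416
G1 X84.086 Y13.229 F1416
M5
G0 X15.369 Y90.113
M4 S775
G1 X161.738 Y54.202 F1416
M5
G0 X141.172 Y101.340
M4 S404
G1 X113.777 Y148.790 F2787
G1 X58.987 Y148.790 F2787
G1 X31.592 Y101.340 F2787
G1 X58.987 Y53.890 F2787
G1 X113.777 Y53.890 F2787
G1 X141.172 Y101.340 F2787
M5
G0 X169.490 Y120.939
M4 S775
G1 X133.845 Y95.842 F1416
G1 X89.233 Y70.289 F1416
G1 X35.652 Y44.280 F1416
M5
G0 X0.000 Y0.000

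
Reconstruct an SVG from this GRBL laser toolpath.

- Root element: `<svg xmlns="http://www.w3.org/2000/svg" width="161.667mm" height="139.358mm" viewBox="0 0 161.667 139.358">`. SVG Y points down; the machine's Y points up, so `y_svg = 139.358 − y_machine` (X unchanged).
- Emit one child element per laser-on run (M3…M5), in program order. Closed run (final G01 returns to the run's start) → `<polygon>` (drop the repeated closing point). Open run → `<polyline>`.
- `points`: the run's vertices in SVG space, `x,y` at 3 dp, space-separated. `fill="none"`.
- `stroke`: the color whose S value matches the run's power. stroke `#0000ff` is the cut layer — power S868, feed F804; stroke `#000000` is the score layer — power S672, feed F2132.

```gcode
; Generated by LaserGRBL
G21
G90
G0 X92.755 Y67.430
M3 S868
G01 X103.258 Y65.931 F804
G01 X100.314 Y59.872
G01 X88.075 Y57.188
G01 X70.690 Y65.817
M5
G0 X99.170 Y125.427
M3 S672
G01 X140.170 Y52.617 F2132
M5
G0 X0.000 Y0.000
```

<svg xmlns="http://www.w3.org/2000/svg" width="161.667mm" height="139.358mm" viewBox="0 0 161.667 139.358">
  <polyline points="92.755,71.928 103.258,73.427 100.314,79.486 88.075,82.170 70.690,73.541" fill="none" stroke="#0000ff"/>
  <polyline points="99.170,13.931 140.170,86.741" fill="none" stroke="#000000"/>
</svg>

y_svg = 139.358 − y_m.

[1] S868→`#0000ff` (cut); open run; points: 92.755,71.928 103.258,73.427 100.314,79.486 88.075,82.170 70.690,73.541

[2] S672→`#000000` (score); open run; points: 99.170,13.931 140.170,86.741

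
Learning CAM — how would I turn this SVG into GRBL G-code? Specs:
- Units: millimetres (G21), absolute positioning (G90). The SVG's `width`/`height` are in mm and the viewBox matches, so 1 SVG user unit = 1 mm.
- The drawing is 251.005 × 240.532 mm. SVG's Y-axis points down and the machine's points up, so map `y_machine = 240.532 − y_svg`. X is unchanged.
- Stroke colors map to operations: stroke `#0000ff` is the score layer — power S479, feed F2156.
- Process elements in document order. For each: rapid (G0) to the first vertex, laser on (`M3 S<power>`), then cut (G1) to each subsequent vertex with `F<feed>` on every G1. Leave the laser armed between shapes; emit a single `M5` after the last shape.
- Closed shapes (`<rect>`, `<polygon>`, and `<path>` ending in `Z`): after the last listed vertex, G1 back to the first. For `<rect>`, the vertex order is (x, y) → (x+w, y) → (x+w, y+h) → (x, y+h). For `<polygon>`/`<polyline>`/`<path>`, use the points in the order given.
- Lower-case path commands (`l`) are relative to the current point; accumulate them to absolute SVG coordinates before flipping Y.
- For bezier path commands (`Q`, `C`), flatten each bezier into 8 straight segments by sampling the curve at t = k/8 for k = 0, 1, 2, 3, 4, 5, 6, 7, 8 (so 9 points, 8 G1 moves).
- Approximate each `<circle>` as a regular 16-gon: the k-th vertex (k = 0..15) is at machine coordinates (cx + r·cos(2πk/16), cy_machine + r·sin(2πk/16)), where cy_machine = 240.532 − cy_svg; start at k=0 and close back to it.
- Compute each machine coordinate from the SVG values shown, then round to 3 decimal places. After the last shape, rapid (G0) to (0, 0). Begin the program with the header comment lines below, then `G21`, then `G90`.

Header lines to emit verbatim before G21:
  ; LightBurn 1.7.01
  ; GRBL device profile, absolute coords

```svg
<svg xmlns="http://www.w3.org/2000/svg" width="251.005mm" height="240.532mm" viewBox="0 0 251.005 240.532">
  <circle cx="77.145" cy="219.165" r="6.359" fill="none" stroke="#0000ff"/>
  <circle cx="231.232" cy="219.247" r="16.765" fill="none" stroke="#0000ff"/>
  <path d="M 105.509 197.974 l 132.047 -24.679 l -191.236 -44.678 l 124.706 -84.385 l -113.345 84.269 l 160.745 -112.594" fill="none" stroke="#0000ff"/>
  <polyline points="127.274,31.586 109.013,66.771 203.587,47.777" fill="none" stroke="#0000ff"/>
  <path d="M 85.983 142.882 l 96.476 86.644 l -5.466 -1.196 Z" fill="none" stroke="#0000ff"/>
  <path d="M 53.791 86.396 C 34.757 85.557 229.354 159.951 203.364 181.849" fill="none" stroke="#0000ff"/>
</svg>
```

; LightBurn 1.7.01
; GRBL device profile, absolute coords
G21
G90
G0 X83.504 Y21.367
M3 S479
G1 X83.020 Y23.800 F2156
G1 X81.641 Y25.863 F2156
G1 X79.578 Y27.242 F2156
G1 X77.145 Y27.726 F2156
G1 X74.712 Y27.242 F2156
G1 X72.649 Y25.863 F2156
G1 X71.270 Y23.800 F2156
G1 X70.786 Y21.367 F2156
G1 X71.270 Y18.934 F2156
G1 X72.649 Y16.871 F2156
G1 X74.712 Y15.492 F2156
G1 X77.145 Y15.008 F2156
G1 X79.578 Y15.492 F2156
G1 X81.641 Y16.871 F2156
G1 X83.020 Y18.934 F2156
G1 X83.504 Y21.367 F2156
G0 X247.997 Y21.285
M3 S479
G1 X246.721 Y27.701 F2156
G1 X243.087 Y33.140 F2156
G1 X237.648 Y36.774 F2156
G1 X231.232 Y38.050 F2156
G1 X224.816 Y36.774 F2156
G1 X219.377 Y33.140 F2156
G1 X215.743 Y27.701 F2156
G1 X214.467 Y21.285 F2156
G1 X215.743 Y14.869 F2156
G1 X219.377 Y9.430 F2156
G1 X224.816 Y5.796 F2156
G1 X231.232 Y4.520 F2156
G1 X237.648 Y5.796 F2156
G1 X243.087 Y9.430 F2156
G1 X246.721 Y14.869 F2156
G1 X247.997 Y21.285 F2156
G0 X105.509 Y42.558
M3 S479
G1 X237.556 Y67.237 F2156
G1 X46.320 Y111.915 F2156
G1 X171.026 Y196.300 F2156
G1 X57.681 Y112.031 F2156
G1 X218.426 Y224.625 F2156
G0 X127.274 Y208.946
M3 S479
G1 X109.013 Y173.761 F2156
G1 X203.587 Y192.755 F2156
G0 X85.983 Y97.650
M3 S479
G1 X182.459 Y11.006 F2156
G1 X176.993 Y12.202 F2156
G1 X85.983 Y97.650 F2156
G0 X53.791 Y154.136
M3 S479
G1 X55.819 Y151.174 F2156
G1 X72.787 Y142.655 F2156
G1 X99.605 Y130.077 F2156
G1 X131.186 Y114.936 F2156
G1 X162.441 Y98.729 F2156
G1 X188.281 Y82.954 F2156
G1 X203.618 Y69.106 F2156
G1 X203.364 Y58.683 F2156
M5
G0 X0.000 Y0.000

1 u = 1 mm; y_m = 240.532 − y.

[1] `<circle>` circle, #0000ff→score S479 F2156: (83.504,21.367) → (83.020,23.800) → (81.641,25.863) → (79.578,27.242) → (77.145,27.726) → (74.712,27.242) → (72.649,25.863) → (71.270,23.800) → (70.786,21.367) → (71.270,18.934) → (72.649,16.871) → (74.712,15.492) → (77.145,15.008) → (79.578,15.492) → (81.641,16.871) → (83.020,18.934) → (83.504,21.367) (closed)

[2] `<circle>` circle, #0000ff→score S479 F2156: (247.997,21.285) → (246.721,27.701) → (243.087,33.140) → (237.648,36.774) → (231.232,38.050) → (224.816,36.774) → (219.377,33.140) → (215.743,27.701) → (214.467,21.285) → (215.743,14.869) → (219.377,9.430) → (224.816,5.796) → (231.232,4.520) → (237.648,5.796) → (243.087,9.430) → (246.721,14.869) → (247.997,21.285) (closed)

[3] `<path>` open polyline, #0000ff→score S479 F2156: (105.509,42.558) → (237.556,67.237) → (46.320,111.915) → (171.026,196.300) → (57.681,112.031) → (218.426,224.625)

[4] `<polyline>` open polyline, #0000ff→score S479 F2156: (127.274,208.946) → (109.013,173.761) → (203.587,192.755)

[5] `<path>` closed polygon, #0000ff→score S479 F2156: (85.983,97.650) → (182.459,11.006) → (176.993,12.202) → (85.983,97.650) (closed)

[6] `<path>` cubic bezier, #0000ff→score S479 F2156: (53.791,154.136) → (55.819,151.174) → (72.787,142.655) → (99.605,130.077) → (131.186,114.936) → (162.441,98.729) → (188.281,82.954) → (203.618,69.106) → (203.364,58.683)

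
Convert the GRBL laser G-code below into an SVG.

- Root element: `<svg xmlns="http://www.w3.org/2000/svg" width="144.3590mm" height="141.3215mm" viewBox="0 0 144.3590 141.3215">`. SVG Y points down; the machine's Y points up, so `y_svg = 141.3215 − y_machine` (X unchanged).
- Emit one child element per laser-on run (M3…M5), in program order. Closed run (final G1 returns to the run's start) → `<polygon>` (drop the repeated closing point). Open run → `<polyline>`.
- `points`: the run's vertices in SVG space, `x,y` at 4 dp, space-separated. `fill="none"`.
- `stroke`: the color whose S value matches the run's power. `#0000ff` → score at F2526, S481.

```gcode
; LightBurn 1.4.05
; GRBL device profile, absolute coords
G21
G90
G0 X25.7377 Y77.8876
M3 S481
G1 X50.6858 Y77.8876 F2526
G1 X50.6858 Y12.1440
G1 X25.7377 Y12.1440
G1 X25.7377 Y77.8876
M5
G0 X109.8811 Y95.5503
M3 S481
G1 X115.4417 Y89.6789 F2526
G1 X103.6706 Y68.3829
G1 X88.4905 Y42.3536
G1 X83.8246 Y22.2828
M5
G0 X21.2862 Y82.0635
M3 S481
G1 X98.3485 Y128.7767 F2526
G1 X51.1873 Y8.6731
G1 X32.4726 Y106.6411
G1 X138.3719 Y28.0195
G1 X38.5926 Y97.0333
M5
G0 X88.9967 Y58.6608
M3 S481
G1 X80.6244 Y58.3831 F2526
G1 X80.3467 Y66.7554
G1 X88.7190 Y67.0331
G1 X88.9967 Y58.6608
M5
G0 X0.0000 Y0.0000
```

Machine Y-up, SVG Y-down with viewBox height 141.3215, so y_svg = 141.3215 − y_machine; X carries over. Every run uses S481, so all elements get stroke `#0000ff` (score).

Run 1: The run returns to its start, so emit a `<polygon>` with points (Y-flipped): 25.7377,63.4339 50.6858,63.4339 50.6858,129.1775 25.7377,129.1775.

Run 2: The run is open, so emit a `<polyline>` with points (Y-flipped): 109.8811,45.7712 115.4417,51.6426 103.6706,72.9386 88.4905,98.9679 83.8246,119.0387.

Run 3: The run is open, so emit a `<polyline>` with points (Y-flipped): 21.2862,59.2580 98.3485,12.5448 51.1873,132.6484 32.4726,34.6804 138.3719,113.3020 38.5926,44.2882.

Run 4: The run returns to its start, so emit a `<polygon>` with points (Y-flipped): 88.9967,82.6607 80.6244,82.9384 80.3467,74.5661 88.7190,74.2884.

<svg xmlns="http://www.w3.org/2000/svg" width="144.3590mm" height="141.3215mm" viewBox="0 0 144.3590 141.3215">
  <polygon points="25.7377,63.4339 50.6858,63.4339 50.6858,129.1775 25.7377,129.1775" fill="none" stroke="#0000ff"/>
  <polyline points="109.8811,45.7712 115.4417,51.6426 103.6706,72.9386 88.4905,98.9679 83.8246,119.0387" fill="none" stroke="#0000ff"/>
  <polyline points="21.2862,59.2580 98.3485,12.5448 51.1873,132.6484 32.4726,34.6804 138.3719,113.3020 38.5926,44.2882" fill="none" stroke="#0000ff"/>
  <polygon points="88.9967,82.6607 80.6244,82.9384 80.3467,74.5661 88.7190,74.2884" fill="none" stroke="#0000ff"/>
</svg>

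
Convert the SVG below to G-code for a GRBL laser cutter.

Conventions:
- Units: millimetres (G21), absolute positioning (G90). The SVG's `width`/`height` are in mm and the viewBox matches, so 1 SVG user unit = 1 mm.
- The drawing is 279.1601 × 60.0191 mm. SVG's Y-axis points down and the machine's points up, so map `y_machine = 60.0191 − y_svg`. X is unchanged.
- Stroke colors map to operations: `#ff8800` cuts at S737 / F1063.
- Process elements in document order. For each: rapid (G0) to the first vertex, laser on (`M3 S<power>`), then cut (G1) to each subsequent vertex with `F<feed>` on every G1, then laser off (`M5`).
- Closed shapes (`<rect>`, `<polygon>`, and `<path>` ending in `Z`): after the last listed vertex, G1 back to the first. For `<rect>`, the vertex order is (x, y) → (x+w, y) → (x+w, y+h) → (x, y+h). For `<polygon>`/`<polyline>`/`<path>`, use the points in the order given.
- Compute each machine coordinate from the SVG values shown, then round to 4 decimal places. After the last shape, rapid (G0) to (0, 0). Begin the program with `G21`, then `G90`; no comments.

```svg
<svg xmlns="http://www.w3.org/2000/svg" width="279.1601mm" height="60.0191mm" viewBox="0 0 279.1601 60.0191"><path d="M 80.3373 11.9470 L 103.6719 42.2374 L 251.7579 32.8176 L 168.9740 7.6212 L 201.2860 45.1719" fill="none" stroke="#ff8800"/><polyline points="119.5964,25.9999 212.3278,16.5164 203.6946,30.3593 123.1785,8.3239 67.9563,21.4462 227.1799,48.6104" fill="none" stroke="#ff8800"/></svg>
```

G21
G90
G0 X80.3373 Y48.0721
M3 S737
G1 X103.6719 Y17.7817 F1063
G1 X251.7579 Y27.2015 F1063
G1 X168.9740 Y52.3979 F1063
G1 X201.2860 Y14.8472 F1063
M5
G0 X119.5964 Y34.0192
M3 S737
G1 X212.3278 Y43.5027 F1063
G1 X203.6946 Y29.6598 F1063
G1 X123.1785 Y51.6952 F1063
G1 X67.9563 Y38.5729 F1063
G1 X227.1799 Y11.4087 F1063
M5
G0 X0.0000 Y0.0000

Since the viewBox matches the mm dimensions, user units are millimetres directly. The only transform is the Y-flip y_m = 60.0191 − y_svg.

Shape 1 is a open polyline drawn with `<path>`. Its stroke #ff8800 means cut at S737, F1063. After flipping Y the toolpath is (80.3373,48.0721) → (103.6719,17.7817) → (251.7579,27.2015) → (168.9740,52.3979) → (201.2860,14.8472).

Shape 2 is a open polyline drawn with `<polyline>`. Its stroke #ff8800 means cut at S737, F1063. After flipping Y the toolpath is (119.5964,34.0192) → (212.3278,43.5027) → (203.6946,29.6598) → (123.1785,51.6952) → (67.9563,38.5729) → (227.1799,11.4087).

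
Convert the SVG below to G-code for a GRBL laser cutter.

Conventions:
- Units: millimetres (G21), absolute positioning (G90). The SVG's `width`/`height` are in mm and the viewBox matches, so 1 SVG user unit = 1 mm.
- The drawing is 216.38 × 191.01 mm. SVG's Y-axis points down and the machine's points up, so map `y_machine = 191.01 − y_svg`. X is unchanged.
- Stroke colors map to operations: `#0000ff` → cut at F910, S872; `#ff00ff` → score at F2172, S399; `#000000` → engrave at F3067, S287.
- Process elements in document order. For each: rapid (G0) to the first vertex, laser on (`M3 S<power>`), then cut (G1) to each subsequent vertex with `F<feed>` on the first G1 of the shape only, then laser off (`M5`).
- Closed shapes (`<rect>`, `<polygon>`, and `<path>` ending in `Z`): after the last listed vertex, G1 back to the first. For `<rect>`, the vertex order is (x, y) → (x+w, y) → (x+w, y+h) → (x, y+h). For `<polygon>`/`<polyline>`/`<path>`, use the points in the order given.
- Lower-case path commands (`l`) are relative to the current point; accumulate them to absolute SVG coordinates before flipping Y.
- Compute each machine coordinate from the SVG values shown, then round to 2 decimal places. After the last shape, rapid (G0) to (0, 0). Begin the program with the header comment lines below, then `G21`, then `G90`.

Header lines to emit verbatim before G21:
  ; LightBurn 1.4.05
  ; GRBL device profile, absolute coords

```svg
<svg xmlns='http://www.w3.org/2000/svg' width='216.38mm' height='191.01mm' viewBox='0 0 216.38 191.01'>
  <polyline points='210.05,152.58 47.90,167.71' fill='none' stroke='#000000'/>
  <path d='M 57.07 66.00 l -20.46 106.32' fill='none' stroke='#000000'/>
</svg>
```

1 u = 1 mm; y_m = 191.01 − y.

[1] `<polyline>` line segment, #000000→engrave S287 F3067: (210.05,38.43) → (47.90,23.30)

[2] `<path>` line segment, #000000→engrave S287 F3067: (57.07,125.01) → (36.61,18.69)

; LightBurn 1.4.05
; GRBL device profile, absolute coords
G21
G90
G0 X210.05 Y38.43
M3 S287
G1 X47.90 Y23.30 F3067
M5
G0 X57.07 Y125.01
M3 S287
G1 X36.61 Y18.69 F3067
M5
G0 X0.00 Y0.00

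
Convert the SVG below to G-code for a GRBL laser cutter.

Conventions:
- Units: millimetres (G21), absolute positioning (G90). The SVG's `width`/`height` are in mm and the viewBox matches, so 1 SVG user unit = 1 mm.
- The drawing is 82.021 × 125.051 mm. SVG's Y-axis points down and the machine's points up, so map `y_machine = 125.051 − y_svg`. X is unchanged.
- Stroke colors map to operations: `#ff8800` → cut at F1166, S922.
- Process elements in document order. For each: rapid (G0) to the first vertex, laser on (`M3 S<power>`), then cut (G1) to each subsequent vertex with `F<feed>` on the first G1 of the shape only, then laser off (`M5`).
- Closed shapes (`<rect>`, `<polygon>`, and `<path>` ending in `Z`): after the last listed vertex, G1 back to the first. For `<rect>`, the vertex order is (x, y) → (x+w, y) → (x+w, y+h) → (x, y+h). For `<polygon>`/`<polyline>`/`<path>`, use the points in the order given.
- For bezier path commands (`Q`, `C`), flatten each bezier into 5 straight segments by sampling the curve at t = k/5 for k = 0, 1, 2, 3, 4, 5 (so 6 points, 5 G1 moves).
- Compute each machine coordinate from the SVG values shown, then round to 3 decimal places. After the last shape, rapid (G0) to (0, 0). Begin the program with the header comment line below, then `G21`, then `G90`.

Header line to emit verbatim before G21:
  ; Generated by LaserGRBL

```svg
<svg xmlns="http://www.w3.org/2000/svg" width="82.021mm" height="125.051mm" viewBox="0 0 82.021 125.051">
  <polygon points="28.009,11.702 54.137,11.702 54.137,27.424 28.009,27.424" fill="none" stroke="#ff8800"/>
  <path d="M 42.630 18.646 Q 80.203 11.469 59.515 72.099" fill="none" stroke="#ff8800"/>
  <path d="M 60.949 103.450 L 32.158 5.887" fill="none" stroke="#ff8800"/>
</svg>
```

1 u = 1 mm; y_m = 125.051 − y.

[1] `<polygon>` rectangle, #ff8800→cut S922 F1166: (28.009,113.349) → (54.137,113.349) → (54.137,97.627) → (28.009,97.627) → (28.009,113.349) (closed)

[2] `<path>` quadratic bezier, #ff8800→cut S922 F1166: (42.630,106.405) → (55.329,106.564) → (63.367,101.297) → (66.744,90.607) → (65.460,74.492) → (59.515,52.952)

[3] `<path>` line segment, #ff8800→cut S922 F1166: (60.949,21.601) → (32.158,119.164)

; Generated by LaserGRBL
G21
G90
G0 X28.009 Y113.349
M3 S922
G1 X54.137 Y113.349 F1166
G1 X54.137 Y97.627
G1 X28.009 Y97.627
G1 X28.009 Y113.349
M5
G0 X42.630 Y106.405
M3 S922
G1 X55.329 Y106.564 F1166
G1 X63.367 Y101.297
G1 X66.744 Y90.607
G1 X65.460 Y74.492
G1 X59.515 Y52.952
M5
G0 X60.949 Y21.601
M3 S922
G1 X32.158 Y119.164 F1166
M5
G0 X0.000 Y0.000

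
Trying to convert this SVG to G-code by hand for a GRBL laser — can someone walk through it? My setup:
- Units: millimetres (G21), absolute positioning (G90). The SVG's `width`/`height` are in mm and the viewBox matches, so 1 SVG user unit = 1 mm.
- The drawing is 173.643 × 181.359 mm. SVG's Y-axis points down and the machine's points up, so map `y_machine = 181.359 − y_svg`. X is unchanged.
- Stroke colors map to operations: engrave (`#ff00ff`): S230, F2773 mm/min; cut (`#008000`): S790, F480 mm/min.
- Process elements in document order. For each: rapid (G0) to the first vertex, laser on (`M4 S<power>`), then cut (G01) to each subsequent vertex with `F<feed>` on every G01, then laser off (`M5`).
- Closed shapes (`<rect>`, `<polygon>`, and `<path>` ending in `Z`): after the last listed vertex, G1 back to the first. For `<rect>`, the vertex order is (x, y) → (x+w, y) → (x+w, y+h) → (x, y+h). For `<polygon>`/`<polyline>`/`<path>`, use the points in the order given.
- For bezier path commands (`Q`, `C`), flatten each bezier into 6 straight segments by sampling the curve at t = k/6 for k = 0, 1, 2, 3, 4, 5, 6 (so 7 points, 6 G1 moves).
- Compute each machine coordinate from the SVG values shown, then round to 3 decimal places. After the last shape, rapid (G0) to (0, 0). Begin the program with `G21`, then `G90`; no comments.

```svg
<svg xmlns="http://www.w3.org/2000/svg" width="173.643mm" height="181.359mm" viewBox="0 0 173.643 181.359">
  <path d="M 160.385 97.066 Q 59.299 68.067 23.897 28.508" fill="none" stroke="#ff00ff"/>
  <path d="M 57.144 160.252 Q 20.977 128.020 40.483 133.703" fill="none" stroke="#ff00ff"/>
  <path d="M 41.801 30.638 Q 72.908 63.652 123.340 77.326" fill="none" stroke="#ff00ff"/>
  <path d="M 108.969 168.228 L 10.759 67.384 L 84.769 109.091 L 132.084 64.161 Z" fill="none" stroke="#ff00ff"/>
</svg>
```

Since the viewBox matches the mm dimensions, user units are millimetres directly. The only transform is the Y-flip y_m = 181.359 − y_svg.

Shape 1 is a quadratic bezier drawn with `<path>`. Its stroke #ff00ff means engrave at S230, F2773. After flipping Y the toolpath is (160.385,84.293) → (128.514,94.253) → (100.293,104.799) → (75.720,115.932) → (54.797,127.652) → (37.522,139.958) → (23.897,152.851).

Shape 2 is a quadratic bezier drawn with `<path>`. Its stroke #ff00ff means engrave at S230, F2773. After flipping Y the toolpath is (57.144,21.107) → (46.635,30.798) → (39.219,38.382) → (34.895,43.860) → (33.665,47.232) → (35.527,48.497) → (40.483,47.656).

Shape 3 is a quadratic bezier drawn with `<path>`. Its stroke #ff00ff means engrave at S230, F2773. After flipping Y the toolpath is (41.801,150.721) → (52.707,140.254) → (64.686,130.861) → (77.739,122.542) → (91.866,115.298) → (107.066,109.128) → (123.340,104.033).

Shape 4 is a closed polygon drawn with `<path>`. Its stroke #ff00ff means engrave at S230, F2773. After flipping Y the toolpath is (108.969,13.131) → (10.759,113.975) → (84.769,72.268) → (132.084,117.198) → (108.969,13.131), returning to the start.

G21
G90
G0 X160.385 Y84.293
M4 S230
G01 X128.514 Y94.253 F2773
G01 X100.293 Y104.799 F2773
G01 X75.720 Y115.932 F2773
G01 X54.797 Y127.652 F2773
G01 X37.522 Y139.958 F2773
G01 X23.897 Y152.851 F2773
M5
G0 X57.144 Y21.107
M4 S230
G01 X46.635 Y30.798 F2773
G01 X39.219 Y38.382 F2773
G01 X34.895 Y43.860 F2773
G01 X33.665 Y47.232 F2773
G01 X35.527 Y48.497 F2773
G01 X40.483 Y47.656 F2773
M5
G0 X41.801 Y150.721
M4 S230
G01 X52.707 Y140.254 F2773
G01 X64.686 Y130.861 F2773
G01 X77.739 Y122.542 F2773
G01 X91.866 Y115.298 F2773
G01 X107.066 Y109.128 F2773
G01 X123.340 Y104.033 F2773
M5
G0 X108.969 Y13.131
M4 S230
G01 X10.759 Y113.975 F2773
G01 X84.769 Y72.268 F2773
G01 X132.084 Y117.198 F2773
G01 X108.969 Y13.131 F2773
M5
G0 X0.000 Y0.000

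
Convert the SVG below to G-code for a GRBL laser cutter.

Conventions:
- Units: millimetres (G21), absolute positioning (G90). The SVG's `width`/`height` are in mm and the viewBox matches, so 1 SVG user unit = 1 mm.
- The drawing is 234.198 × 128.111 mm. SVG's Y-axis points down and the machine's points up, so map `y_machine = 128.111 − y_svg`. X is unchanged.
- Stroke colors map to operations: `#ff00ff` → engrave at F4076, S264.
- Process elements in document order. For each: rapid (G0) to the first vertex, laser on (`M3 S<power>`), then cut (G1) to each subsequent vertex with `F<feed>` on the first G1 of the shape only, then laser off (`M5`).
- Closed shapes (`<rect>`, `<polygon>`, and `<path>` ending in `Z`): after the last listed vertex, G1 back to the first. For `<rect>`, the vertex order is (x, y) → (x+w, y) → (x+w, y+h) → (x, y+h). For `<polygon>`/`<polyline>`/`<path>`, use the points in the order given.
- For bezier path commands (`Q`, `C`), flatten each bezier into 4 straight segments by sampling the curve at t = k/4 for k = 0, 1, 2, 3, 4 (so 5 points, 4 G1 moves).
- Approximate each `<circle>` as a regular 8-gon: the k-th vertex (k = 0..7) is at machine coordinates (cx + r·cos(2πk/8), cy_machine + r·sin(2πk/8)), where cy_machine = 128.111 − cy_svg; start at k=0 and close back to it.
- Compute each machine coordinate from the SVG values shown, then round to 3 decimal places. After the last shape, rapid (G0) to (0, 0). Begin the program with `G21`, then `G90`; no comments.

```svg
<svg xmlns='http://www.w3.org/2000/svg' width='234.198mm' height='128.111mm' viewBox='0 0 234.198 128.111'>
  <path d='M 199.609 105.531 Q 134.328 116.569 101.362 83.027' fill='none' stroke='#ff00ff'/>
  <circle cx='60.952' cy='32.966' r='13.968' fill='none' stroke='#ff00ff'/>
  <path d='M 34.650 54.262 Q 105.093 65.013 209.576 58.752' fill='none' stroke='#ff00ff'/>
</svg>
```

viewBox `0 0 234.198 128.111` with mm width/height → 1 unit = 1 mm. Flip: y_m = 128.111 − y_svg.

**Shape 1** — `<path>` quadratic bezier, stroke `#ff00ff` → engrave (S264, F4076). Control points (SVG): P0=(199.609,105.531), P1=(134.328,116.569), P2=(101.362,83.027); sampled at t=k/4. Machine vertices: (199.609,22.580) → (168.988,19.847) → (142.407,22.687) → (119.865,31.099) → (101.362,45.084). Open path.

**Shape 2** — `<circle>` circle, stroke `#ff00ff` → engrave (S264, F4076). Machine vertices: (74.920,95.145) → (70.829,105.022) → (60.952,109.113) → (51.075,105.022) → (46.984,95.145) → (51.075,85.268) → (60.952,81.177) → (70.829,85.268) → (74.920,95.145). Closed: final G1 returns to the first vertex.

**Shape 3** — `<path>` quadratic bezier, stroke `#ff00ff` → engrave (S264, F4076). Control points (SVG): P0=(34.650,54.262), P1=(105.093,65.013), P2=(209.576,58.752); sampled at t=k/4. Machine vertices: (34.650,73.849) → (71.999,69.537) → (113.603,67.351) → (159.462,67.292) → (209.576,69.359). Open path.

G21
G90
G0 X199.609 Y22.580
M3 S264
G1 X168.988 Y19.847 F4076
G1 X142.407 Y22.687
G1 X119.865 Y31.099
G1 X101.362 Y45.084
M5
G0 X74.920 Y95.145
M3 S264
G1 X70.829 Y105.022 F4076
G1 X60.952 Y109.113
G1 X51.075 Y105.022
G1 X46.984 Y95.145
G1 X51.075 Y85.268
G1 X60.952 Y81.177
G1 X70.829 Y85.268
G1 X74.920 Y95.145
M5
G0 X34.650 Y73.849
M3 S264
G1 X71.999 Y69.537 F4076
G1 X113.603 Y67.351
G1 X159.462 Y67.292
G1 X209.576 Y69.359
M5
G0 X0.000 Y0.000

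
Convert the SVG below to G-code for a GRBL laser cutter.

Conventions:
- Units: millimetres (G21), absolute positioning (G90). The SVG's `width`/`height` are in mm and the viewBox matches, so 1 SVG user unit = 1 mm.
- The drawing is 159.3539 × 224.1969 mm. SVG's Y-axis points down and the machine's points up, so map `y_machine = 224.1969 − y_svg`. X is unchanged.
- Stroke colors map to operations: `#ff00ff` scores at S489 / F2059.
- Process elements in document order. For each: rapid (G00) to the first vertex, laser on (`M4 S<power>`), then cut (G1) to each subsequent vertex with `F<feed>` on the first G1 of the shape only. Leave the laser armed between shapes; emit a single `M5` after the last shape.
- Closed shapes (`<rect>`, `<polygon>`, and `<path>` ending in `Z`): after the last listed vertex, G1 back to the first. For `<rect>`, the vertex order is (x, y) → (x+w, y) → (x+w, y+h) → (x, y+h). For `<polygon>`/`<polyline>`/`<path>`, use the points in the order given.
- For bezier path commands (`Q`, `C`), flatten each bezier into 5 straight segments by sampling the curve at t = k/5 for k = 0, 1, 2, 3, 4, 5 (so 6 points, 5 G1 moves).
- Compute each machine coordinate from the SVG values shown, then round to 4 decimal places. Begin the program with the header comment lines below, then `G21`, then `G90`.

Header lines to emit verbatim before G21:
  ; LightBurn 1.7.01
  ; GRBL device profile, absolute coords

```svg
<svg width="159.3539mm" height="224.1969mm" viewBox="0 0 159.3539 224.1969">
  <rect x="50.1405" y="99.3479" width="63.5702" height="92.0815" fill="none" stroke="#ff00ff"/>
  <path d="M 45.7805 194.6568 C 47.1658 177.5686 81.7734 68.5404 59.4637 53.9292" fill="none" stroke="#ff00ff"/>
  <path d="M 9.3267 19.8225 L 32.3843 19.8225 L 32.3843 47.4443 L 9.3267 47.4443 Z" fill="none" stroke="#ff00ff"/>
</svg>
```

; LightBurn 1.7.01
; GRBL device profile, absolute coords
G21
G90
G00 X50.1405 Y124.8490
M4 S489
G1 X113.7107 Y124.8490 F2059
G1 X113.7107 Y32.7675
G1 X50.1405 Y32.7675
G1 X50.1405 Y124.8490
G00 X45.7805 Y29.5401
M4 S489
G1 X49.8772 Y49.3350 F2059
G1 X57.6206 Y82.2503
G1 X64.6840 Y119.3409
G1 X66.7406 Y151.6618
G1 X59.4637 Y170.2677
G00 X9.3267 Y204.3744
M4 S489
G1 X32.3843 Y204.3744 F2059
G1 X32.3843 Y176.7526
G1 X9.3267 Y176.7526
G1 X9.3267 Y204.3744
M5

1 u = 1 mm; y_m = 224.1969 − y.

[1] `<rect>` rectangle, #ff00ff→score S489 F2059: (50.1405,124.8490) → (113.7107,124.8490) → (113.7107,32.7675) → (50.1405,32.7675) → (50.1405,124.8490) (closed)

[2] `<path>` cubic bezier, #ff00ff→score S489 F2059: (45.7805,29.5401) → (49.8772,49.3350) → (57.6206,82.2503) → (64.6840,119.3409) → (66.7406,151.6618) → (59.4637,170.2677)

[3] `<path>` rectangle, #ff00ff→score S489 F2059: (9.3267,204.3744) → (32.3843,204.3744) → (32.3843,176.7526) → (9.3267,176.7526) → (9.3267,204.3744) (closed)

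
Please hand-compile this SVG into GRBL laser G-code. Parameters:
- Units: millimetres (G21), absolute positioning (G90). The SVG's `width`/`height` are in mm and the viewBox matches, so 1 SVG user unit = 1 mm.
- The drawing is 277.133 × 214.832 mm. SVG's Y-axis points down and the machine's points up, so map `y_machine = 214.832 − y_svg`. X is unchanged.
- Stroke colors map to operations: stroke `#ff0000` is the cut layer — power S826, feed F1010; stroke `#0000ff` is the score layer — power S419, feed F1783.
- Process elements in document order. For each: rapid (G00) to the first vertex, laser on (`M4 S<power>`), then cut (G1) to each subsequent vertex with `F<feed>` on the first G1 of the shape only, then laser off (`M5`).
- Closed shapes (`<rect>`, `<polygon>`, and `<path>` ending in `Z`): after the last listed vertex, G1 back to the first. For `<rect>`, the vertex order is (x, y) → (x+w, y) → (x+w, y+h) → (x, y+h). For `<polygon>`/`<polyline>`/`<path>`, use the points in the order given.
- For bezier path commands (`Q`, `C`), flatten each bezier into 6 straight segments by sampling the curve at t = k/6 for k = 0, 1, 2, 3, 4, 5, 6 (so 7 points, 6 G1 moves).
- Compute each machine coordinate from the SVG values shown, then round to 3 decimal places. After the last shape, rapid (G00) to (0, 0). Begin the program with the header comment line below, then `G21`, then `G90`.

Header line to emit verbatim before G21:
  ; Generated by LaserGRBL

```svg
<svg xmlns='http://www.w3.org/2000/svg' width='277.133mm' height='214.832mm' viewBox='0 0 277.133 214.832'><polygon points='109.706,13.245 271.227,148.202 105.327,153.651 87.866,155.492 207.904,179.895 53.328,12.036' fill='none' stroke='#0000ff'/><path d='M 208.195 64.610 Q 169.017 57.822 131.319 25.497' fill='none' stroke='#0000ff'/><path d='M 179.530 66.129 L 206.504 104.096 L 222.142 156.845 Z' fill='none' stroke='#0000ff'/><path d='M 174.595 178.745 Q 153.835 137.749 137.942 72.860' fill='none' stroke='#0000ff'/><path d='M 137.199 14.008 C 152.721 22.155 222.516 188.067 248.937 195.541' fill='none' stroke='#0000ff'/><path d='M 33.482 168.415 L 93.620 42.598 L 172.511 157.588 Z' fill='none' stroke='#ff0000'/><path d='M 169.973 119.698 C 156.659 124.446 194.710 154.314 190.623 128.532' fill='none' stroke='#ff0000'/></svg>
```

1 u = 1 mm; y_m = 214.832 − y.

[1] `<polygon>` closed polygon, #0000ff→score S419 F1783: (109.706,201.587) → (271.227,66.630) → (105.327,61.181) → (87.866,59.340) → (207.904,34.937) → (53.328,202.796) → (109.706,201.587) (closed)

[2] `<path>` quadratic bezier, #0000ff→score S419 F1783: (208.195,150.222) → (195.177,153.194) → (182.241,157.585) → (169.387,163.394) → (156.615,170.622) → (143.926,179.269) → (131.319,189.335)

[3] `<path>` closed polygon, #0000ff→score S419 F1783: (179.530,148.703) → (206.504,110.736) → (222.142,57.987) → (179.530,148.703) (closed)

[4] `<path>` quadratic bezier, #0000ff→score S419 F1783: (174.595,36.087) → (167.810,50.416) → (161.296,66.072) → (155.052,83.056) → (149.078,101.367) → (143.375,121.006) → (137.942,141.972)

[5] `<path>` cubic bezier, #0000ff→score S419 F1783: (137.199,200.824) → (149.031,185.067) → (167.195,151.800) → (188.981,109.805) → (211.675,67.866) → (232.564,34.767) → (248.937,19.291)

[6] `<path>` regular polygon, #ff0000→cut S826 F1010: (33.482,46.417) → (93.620,172.234) → (172.511,57.244) → (33.482,46.417) (closed)

[7] `<path>` cubic bezier, #ff0000→cut S826 F1010: (169.973,95.134) → (167.164,91.041) → (170.318,85.004) → (176.838,79.268) → (184.127,76.077) → (189.588,77.673) → (190.623,86.300)

; Generated by LaserGRBL
G21
G90
G00 X109.706 Y201.587
M4 S419
G1 X271.227 Y66.630 F1783
G1 X105.327 Y61.181
G1 X87.866 Y59.340
G1 X207.904 Y34.937
G1 X53.328 Y202.796
G1 X109.706 Y201.587
M5
G00 X208.195 Y150.222
M4 S419
G1 X195.177 Y153.194 F1783
G1 X182.241 Y157.585
G1 X169.387 Y163.394
G1 X156.615 Y170.622
G1 X143.926 Y179.269
G1 X131.319 Y189.335
M5
G00 X179.530 Y148.703
M4 S419
G1 X206.504 Y110.736 F1783
G1 X222.142 Y57.987
G1 X179.530 Y148.703
M5
G00 X174.595 Y36.087
M4 S419
G1 X167.810 Y50.416 F1783
G1 X161.296 Y66.072
G1 X155.052 Y83.056
G1 X149.078 Y101.367
G1 X143.375 Y121.006
G1 X137.942 Y141.972
M5
G00 X137.199 Y200.824
M4 S419
G1 X149.031 Y185.067 F1783
G1 X167.195 Y151.800
G1 X188.981 Y109.805
G1 X211.675 Y67.866
G1 X232.564 Y34.767
G1 X248.937 Y19.291
M5
G00 X33.482 Y46.417
M4 S826
G1 X93.620 Y172.234 F1010
G1 X172.511 Y57.244
G1 X33.482 Y46.417
M5
G00 X169.973 Y95.134
M4 S826
G1 X167.164 Y91.041 F1010
G1 X170.318 Y85.004
G1 X176.838 Y79.268
G1 X184.127 Y76.077
G1 X189.588 Y77.673
G1 X190.623 Y86.300
M5
G00 X0.000 Y0.000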